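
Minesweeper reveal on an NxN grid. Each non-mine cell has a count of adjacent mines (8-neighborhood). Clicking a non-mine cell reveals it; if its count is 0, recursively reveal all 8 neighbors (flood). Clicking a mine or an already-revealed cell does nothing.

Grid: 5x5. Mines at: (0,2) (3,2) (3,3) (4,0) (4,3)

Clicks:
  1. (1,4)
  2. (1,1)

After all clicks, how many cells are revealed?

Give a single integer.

Answer: 7

Derivation:
Click 1 (1,4) count=0: revealed 6 new [(0,3) (0,4) (1,3) (1,4) (2,3) (2,4)] -> total=6
Click 2 (1,1) count=1: revealed 1 new [(1,1)] -> total=7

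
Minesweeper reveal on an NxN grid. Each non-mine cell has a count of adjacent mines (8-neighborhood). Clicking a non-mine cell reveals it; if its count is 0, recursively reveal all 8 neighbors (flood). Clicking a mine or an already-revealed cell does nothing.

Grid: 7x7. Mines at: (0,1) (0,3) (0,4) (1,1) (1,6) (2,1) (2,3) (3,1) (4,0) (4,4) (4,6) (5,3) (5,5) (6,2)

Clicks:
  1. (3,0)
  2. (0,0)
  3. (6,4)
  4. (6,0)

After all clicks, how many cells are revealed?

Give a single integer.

Click 1 (3,0) count=3: revealed 1 new [(3,0)] -> total=1
Click 2 (0,0) count=2: revealed 1 new [(0,0)] -> total=2
Click 3 (6,4) count=2: revealed 1 new [(6,4)] -> total=3
Click 4 (6,0) count=0: revealed 4 new [(5,0) (5,1) (6,0) (6,1)] -> total=7

Answer: 7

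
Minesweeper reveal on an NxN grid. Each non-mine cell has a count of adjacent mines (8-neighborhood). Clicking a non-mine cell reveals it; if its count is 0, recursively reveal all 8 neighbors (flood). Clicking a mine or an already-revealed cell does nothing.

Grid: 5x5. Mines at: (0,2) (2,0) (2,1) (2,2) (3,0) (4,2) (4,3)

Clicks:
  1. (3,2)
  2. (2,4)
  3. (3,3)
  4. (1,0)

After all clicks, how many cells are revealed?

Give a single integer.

Click 1 (3,2) count=4: revealed 1 new [(3,2)] -> total=1
Click 2 (2,4) count=0: revealed 8 new [(0,3) (0,4) (1,3) (1,4) (2,3) (2,4) (3,3) (3,4)] -> total=9
Click 3 (3,3) count=3: revealed 0 new [(none)] -> total=9
Click 4 (1,0) count=2: revealed 1 new [(1,0)] -> total=10

Answer: 10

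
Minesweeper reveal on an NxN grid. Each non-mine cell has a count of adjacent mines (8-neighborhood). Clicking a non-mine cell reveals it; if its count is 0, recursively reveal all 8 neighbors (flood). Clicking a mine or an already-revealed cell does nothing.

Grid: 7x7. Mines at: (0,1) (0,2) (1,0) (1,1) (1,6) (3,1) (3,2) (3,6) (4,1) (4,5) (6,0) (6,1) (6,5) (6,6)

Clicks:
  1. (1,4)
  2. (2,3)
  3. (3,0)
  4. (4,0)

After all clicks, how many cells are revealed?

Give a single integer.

Answer: 14

Derivation:
Click 1 (1,4) count=0: revealed 12 new [(0,3) (0,4) (0,5) (1,3) (1,4) (1,5) (2,3) (2,4) (2,5) (3,3) (3,4) (3,5)] -> total=12
Click 2 (2,3) count=1: revealed 0 new [(none)] -> total=12
Click 3 (3,0) count=2: revealed 1 new [(3,0)] -> total=13
Click 4 (4,0) count=2: revealed 1 new [(4,0)] -> total=14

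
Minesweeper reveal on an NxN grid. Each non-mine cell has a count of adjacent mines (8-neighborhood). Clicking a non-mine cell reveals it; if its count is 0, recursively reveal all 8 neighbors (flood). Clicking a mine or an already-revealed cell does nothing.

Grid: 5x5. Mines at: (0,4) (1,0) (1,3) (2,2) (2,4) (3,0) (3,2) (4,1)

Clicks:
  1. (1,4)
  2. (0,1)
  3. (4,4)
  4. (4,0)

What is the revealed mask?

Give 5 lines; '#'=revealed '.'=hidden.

Answer: .#...
....#
.....
...##
#..##

Derivation:
Click 1 (1,4) count=3: revealed 1 new [(1,4)] -> total=1
Click 2 (0,1) count=1: revealed 1 new [(0,1)] -> total=2
Click 3 (4,4) count=0: revealed 4 new [(3,3) (3,4) (4,3) (4,4)] -> total=6
Click 4 (4,0) count=2: revealed 1 new [(4,0)] -> total=7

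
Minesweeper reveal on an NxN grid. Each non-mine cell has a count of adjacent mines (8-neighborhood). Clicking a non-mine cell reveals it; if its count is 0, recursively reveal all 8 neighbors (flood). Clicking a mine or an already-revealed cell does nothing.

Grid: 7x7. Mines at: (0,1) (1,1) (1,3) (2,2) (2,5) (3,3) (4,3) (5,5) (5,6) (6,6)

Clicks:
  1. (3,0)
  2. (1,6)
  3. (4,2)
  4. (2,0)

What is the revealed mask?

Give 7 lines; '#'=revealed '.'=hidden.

Click 1 (3,0) count=0: revealed 18 new [(2,0) (2,1) (3,0) (3,1) (3,2) (4,0) (4,1) (4,2) (5,0) (5,1) (5,2) (5,3) (5,4) (6,0) (6,1) (6,2) (6,3) (6,4)] -> total=18
Click 2 (1,6) count=1: revealed 1 new [(1,6)] -> total=19
Click 3 (4,2) count=2: revealed 0 new [(none)] -> total=19
Click 4 (2,0) count=1: revealed 0 new [(none)] -> total=19

Answer: .......
......#
##.....
###....
###....
#####..
#####..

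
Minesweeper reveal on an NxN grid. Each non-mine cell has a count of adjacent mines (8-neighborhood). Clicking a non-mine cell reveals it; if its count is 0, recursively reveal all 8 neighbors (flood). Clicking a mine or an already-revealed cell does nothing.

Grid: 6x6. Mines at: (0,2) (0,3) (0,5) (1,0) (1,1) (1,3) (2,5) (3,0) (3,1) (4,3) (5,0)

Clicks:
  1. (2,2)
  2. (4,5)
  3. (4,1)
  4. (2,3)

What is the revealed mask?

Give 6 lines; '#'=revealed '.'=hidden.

Answer: ......
......
..##..
....##
.#..##
....##

Derivation:
Click 1 (2,2) count=3: revealed 1 new [(2,2)] -> total=1
Click 2 (4,5) count=0: revealed 6 new [(3,4) (3,5) (4,4) (4,5) (5,4) (5,5)] -> total=7
Click 3 (4,1) count=3: revealed 1 new [(4,1)] -> total=8
Click 4 (2,3) count=1: revealed 1 new [(2,3)] -> total=9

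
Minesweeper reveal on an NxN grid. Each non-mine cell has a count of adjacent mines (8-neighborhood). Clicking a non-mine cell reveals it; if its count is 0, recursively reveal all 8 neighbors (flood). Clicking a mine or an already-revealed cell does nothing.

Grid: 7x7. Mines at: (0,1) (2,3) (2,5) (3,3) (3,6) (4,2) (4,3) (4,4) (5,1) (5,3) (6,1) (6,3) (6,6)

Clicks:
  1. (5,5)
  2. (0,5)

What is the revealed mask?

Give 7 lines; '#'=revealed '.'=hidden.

Answer: ..#####
..#####
.......
.......
.......
.....#.
.......

Derivation:
Click 1 (5,5) count=2: revealed 1 new [(5,5)] -> total=1
Click 2 (0,5) count=0: revealed 10 new [(0,2) (0,3) (0,4) (0,5) (0,6) (1,2) (1,3) (1,4) (1,5) (1,6)] -> total=11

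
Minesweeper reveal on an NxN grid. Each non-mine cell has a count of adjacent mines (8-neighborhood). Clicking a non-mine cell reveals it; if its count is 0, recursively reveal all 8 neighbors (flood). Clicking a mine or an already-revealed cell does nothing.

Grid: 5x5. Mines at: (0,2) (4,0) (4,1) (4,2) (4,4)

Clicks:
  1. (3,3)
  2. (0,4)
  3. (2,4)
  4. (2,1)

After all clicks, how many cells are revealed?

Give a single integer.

Answer: 19

Derivation:
Click 1 (3,3) count=2: revealed 1 new [(3,3)] -> total=1
Click 2 (0,4) count=0: revealed 18 new [(0,0) (0,1) (0,3) (0,4) (1,0) (1,1) (1,2) (1,3) (1,4) (2,0) (2,1) (2,2) (2,3) (2,4) (3,0) (3,1) (3,2) (3,4)] -> total=19
Click 3 (2,4) count=0: revealed 0 new [(none)] -> total=19
Click 4 (2,1) count=0: revealed 0 new [(none)] -> total=19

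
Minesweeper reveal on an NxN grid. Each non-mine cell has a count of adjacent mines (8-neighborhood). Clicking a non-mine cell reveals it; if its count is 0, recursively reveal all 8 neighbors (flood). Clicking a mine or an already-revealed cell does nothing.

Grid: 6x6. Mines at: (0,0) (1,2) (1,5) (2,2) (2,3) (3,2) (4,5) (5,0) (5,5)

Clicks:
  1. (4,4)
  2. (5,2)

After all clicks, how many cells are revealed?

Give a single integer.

Click 1 (4,4) count=2: revealed 1 new [(4,4)] -> total=1
Click 2 (5,2) count=0: revealed 7 new [(4,1) (4,2) (4,3) (5,1) (5,2) (5,3) (5,4)] -> total=8

Answer: 8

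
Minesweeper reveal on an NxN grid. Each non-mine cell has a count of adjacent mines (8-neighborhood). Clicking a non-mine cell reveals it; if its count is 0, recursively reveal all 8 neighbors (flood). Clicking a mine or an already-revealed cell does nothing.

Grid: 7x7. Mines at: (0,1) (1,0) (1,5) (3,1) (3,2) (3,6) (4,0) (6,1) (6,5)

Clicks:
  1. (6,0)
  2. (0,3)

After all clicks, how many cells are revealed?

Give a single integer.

Click 1 (6,0) count=1: revealed 1 new [(6,0)] -> total=1
Click 2 (0,3) count=0: revealed 9 new [(0,2) (0,3) (0,4) (1,2) (1,3) (1,4) (2,2) (2,3) (2,4)] -> total=10

Answer: 10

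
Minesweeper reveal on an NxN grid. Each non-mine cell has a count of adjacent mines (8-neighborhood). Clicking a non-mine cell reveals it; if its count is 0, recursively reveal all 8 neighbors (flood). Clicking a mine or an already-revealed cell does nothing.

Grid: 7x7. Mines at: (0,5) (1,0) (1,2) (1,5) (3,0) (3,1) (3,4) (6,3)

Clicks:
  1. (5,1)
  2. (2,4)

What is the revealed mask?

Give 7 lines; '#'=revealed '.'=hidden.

Click 1 (5,1) count=0: revealed 9 new [(4,0) (4,1) (4,2) (5,0) (5,1) (5,2) (6,0) (6,1) (6,2)] -> total=9
Click 2 (2,4) count=2: revealed 1 new [(2,4)] -> total=10

Answer: .......
.......
....#..
.......
###....
###....
###....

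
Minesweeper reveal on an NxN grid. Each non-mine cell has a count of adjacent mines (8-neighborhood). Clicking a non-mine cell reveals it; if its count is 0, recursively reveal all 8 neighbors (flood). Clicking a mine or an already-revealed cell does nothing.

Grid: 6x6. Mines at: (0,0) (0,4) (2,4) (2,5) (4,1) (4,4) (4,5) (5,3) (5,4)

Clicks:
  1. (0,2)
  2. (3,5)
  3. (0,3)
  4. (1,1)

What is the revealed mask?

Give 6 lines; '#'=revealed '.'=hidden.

Click 1 (0,2) count=0: revealed 15 new [(0,1) (0,2) (0,3) (1,0) (1,1) (1,2) (1,3) (2,0) (2,1) (2,2) (2,3) (3,0) (3,1) (3,2) (3,3)] -> total=15
Click 2 (3,5) count=4: revealed 1 new [(3,5)] -> total=16
Click 3 (0,3) count=1: revealed 0 new [(none)] -> total=16
Click 4 (1,1) count=1: revealed 0 new [(none)] -> total=16

Answer: .###..
####..
####..
####.#
......
......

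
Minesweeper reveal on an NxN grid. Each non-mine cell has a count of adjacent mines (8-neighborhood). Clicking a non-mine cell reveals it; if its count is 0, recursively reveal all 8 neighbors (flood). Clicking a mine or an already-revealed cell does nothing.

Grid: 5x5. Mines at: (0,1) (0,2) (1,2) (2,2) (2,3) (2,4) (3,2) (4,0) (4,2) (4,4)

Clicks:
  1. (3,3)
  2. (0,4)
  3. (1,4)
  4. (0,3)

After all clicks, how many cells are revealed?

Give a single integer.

Click 1 (3,3) count=6: revealed 1 new [(3,3)] -> total=1
Click 2 (0,4) count=0: revealed 4 new [(0,3) (0,4) (1,3) (1,4)] -> total=5
Click 3 (1,4) count=2: revealed 0 new [(none)] -> total=5
Click 4 (0,3) count=2: revealed 0 new [(none)] -> total=5

Answer: 5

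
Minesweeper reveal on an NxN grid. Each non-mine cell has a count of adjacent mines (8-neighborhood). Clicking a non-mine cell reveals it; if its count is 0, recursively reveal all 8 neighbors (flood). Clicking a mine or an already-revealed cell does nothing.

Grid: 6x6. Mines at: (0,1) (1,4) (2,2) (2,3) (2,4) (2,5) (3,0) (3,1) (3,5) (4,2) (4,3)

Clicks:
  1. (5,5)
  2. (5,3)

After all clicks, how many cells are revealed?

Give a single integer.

Answer: 5

Derivation:
Click 1 (5,5) count=0: revealed 4 new [(4,4) (4,5) (5,4) (5,5)] -> total=4
Click 2 (5,3) count=2: revealed 1 new [(5,3)] -> total=5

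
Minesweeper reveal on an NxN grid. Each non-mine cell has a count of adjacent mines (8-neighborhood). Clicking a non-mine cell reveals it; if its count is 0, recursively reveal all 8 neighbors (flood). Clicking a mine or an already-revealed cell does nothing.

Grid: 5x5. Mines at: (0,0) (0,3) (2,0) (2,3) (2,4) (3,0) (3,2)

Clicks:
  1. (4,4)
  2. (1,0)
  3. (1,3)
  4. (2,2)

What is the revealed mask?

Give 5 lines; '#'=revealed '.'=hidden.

Click 1 (4,4) count=0: revealed 4 new [(3,3) (3,4) (4,3) (4,4)] -> total=4
Click 2 (1,0) count=2: revealed 1 new [(1,0)] -> total=5
Click 3 (1,3) count=3: revealed 1 new [(1,3)] -> total=6
Click 4 (2,2) count=2: revealed 1 new [(2,2)] -> total=7

Answer: .....
#..#.
..#..
...##
...##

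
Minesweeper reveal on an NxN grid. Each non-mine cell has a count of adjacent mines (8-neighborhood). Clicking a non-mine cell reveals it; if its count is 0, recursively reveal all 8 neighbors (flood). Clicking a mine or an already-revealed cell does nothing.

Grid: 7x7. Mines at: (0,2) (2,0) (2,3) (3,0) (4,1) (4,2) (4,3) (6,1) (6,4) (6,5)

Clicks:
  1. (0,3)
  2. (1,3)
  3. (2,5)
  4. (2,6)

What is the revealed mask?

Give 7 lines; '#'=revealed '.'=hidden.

Answer: ...####
...####
....###
....###
....###
....###
.......

Derivation:
Click 1 (0,3) count=1: revealed 1 new [(0,3)] -> total=1
Click 2 (1,3) count=2: revealed 1 new [(1,3)] -> total=2
Click 3 (2,5) count=0: revealed 18 new [(0,4) (0,5) (0,6) (1,4) (1,5) (1,6) (2,4) (2,5) (2,6) (3,4) (3,5) (3,6) (4,4) (4,5) (4,6) (5,4) (5,5) (5,6)] -> total=20
Click 4 (2,6) count=0: revealed 0 new [(none)] -> total=20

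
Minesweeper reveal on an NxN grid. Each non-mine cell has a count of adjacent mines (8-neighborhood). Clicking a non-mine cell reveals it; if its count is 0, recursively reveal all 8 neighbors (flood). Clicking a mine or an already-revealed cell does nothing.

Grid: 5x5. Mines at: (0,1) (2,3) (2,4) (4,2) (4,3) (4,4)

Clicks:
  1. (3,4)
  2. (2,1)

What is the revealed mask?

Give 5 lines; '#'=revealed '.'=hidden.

Answer: .....
###..
###..
###.#
##...

Derivation:
Click 1 (3,4) count=4: revealed 1 new [(3,4)] -> total=1
Click 2 (2,1) count=0: revealed 11 new [(1,0) (1,1) (1,2) (2,0) (2,1) (2,2) (3,0) (3,1) (3,2) (4,0) (4,1)] -> total=12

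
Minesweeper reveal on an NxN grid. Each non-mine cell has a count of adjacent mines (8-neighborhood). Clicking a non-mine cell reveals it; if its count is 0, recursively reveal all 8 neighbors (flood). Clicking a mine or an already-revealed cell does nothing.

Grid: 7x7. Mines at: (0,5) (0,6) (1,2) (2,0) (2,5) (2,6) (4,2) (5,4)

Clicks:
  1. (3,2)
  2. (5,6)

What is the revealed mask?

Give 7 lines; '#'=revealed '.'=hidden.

Click 1 (3,2) count=1: revealed 1 new [(3,2)] -> total=1
Click 2 (5,6) count=0: revealed 8 new [(3,5) (3,6) (4,5) (4,6) (5,5) (5,6) (6,5) (6,6)] -> total=9

Answer: .......
.......
.......
..#..##
.....##
.....##
.....##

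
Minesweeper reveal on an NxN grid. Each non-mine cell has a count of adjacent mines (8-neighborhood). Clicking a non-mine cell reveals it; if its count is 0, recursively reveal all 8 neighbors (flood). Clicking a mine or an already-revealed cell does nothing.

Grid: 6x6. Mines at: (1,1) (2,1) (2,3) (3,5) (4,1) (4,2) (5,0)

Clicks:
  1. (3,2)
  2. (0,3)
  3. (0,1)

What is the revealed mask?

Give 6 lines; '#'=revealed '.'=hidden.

Click 1 (3,2) count=4: revealed 1 new [(3,2)] -> total=1
Click 2 (0,3) count=0: revealed 10 new [(0,2) (0,3) (0,4) (0,5) (1,2) (1,3) (1,4) (1,5) (2,4) (2,5)] -> total=11
Click 3 (0,1) count=1: revealed 1 new [(0,1)] -> total=12

Answer: .#####
..####
....##
..#...
......
......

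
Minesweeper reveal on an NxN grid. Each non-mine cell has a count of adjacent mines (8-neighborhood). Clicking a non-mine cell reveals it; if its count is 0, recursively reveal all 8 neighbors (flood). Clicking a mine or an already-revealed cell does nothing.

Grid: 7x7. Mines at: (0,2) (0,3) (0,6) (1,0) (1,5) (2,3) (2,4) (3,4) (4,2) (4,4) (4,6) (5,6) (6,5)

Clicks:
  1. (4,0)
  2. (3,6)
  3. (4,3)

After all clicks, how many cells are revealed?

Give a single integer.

Click 1 (4,0) count=0: revealed 16 new [(2,0) (2,1) (3,0) (3,1) (4,0) (4,1) (5,0) (5,1) (5,2) (5,3) (5,4) (6,0) (6,1) (6,2) (6,3) (6,4)] -> total=16
Click 2 (3,6) count=1: revealed 1 new [(3,6)] -> total=17
Click 3 (4,3) count=3: revealed 1 new [(4,3)] -> total=18

Answer: 18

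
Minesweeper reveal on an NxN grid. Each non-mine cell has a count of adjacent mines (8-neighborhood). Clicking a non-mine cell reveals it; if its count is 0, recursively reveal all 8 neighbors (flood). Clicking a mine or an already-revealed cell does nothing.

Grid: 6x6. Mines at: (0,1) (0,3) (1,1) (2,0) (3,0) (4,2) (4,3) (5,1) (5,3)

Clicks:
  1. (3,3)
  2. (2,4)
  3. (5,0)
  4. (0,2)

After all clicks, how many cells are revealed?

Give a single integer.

Click 1 (3,3) count=2: revealed 1 new [(3,3)] -> total=1
Click 2 (2,4) count=0: revealed 17 new [(0,4) (0,5) (1,2) (1,3) (1,4) (1,5) (2,2) (2,3) (2,4) (2,5) (3,2) (3,4) (3,5) (4,4) (4,5) (5,4) (5,5)] -> total=18
Click 3 (5,0) count=1: revealed 1 new [(5,0)] -> total=19
Click 4 (0,2) count=3: revealed 1 new [(0,2)] -> total=20

Answer: 20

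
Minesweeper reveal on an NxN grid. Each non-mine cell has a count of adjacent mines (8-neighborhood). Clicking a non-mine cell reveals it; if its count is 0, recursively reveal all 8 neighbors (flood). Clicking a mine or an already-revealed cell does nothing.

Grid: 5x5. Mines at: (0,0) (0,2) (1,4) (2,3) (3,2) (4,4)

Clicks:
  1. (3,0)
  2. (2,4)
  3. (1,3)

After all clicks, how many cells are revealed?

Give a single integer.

Answer: 10

Derivation:
Click 1 (3,0) count=0: revealed 8 new [(1,0) (1,1) (2,0) (2,1) (3,0) (3,1) (4,0) (4,1)] -> total=8
Click 2 (2,4) count=2: revealed 1 new [(2,4)] -> total=9
Click 3 (1,3) count=3: revealed 1 new [(1,3)] -> total=10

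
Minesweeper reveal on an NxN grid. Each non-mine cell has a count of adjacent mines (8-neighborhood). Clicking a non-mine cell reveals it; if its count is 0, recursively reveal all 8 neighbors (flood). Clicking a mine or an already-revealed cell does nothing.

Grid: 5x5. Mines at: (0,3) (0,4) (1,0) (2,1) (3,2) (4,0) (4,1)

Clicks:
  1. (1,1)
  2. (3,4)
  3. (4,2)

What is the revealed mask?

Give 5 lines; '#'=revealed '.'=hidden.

Answer: .....
.#.##
...##
...##
..###

Derivation:
Click 1 (1,1) count=2: revealed 1 new [(1,1)] -> total=1
Click 2 (3,4) count=0: revealed 8 new [(1,3) (1,4) (2,3) (2,4) (3,3) (3,4) (4,3) (4,4)] -> total=9
Click 3 (4,2) count=2: revealed 1 new [(4,2)] -> total=10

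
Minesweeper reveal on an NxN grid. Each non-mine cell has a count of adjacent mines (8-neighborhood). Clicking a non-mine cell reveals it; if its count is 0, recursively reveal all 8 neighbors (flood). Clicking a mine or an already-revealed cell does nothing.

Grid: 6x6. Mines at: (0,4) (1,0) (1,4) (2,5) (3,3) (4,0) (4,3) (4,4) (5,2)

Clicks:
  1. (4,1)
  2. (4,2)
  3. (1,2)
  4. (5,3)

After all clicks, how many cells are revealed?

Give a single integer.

Click 1 (4,1) count=2: revealed 1 new [(4,1)] -> total=1
Click 2 (4,2) count=3: revealed 1 new [(4,2)] -> total=2
Click 3 (1,2) count=0: revealed 9 new [(0,1) (0,2) (0,3) (1,1) (1,2) (1,3) (2,1) (2,2) (2,3)] -> total=11
Click 4 (5,3) count=3: revealed 1 new [(5,3)] -> total=12

Answer: 12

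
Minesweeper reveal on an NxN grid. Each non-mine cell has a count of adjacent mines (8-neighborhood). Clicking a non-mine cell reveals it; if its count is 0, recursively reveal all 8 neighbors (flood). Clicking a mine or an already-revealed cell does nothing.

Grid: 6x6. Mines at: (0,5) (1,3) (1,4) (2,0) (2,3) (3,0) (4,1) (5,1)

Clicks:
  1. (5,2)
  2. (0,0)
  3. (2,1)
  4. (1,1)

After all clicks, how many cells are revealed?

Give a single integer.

Click 1 (5,2) count=2: revealed 1 new [(5,2)] -> total=1
Click 2 (0,0) count=0: revealed 6 new [(0,0) (0,1) (0,2) (1,0) (1,1) (1,2)] -> total=7
Click 3 (2,1) count=2: revealed 1 new [(2,1)] -> total=8
Click 4 (1,1) count=1: revealed 0 new [(none)] -> total=8

Answer: 8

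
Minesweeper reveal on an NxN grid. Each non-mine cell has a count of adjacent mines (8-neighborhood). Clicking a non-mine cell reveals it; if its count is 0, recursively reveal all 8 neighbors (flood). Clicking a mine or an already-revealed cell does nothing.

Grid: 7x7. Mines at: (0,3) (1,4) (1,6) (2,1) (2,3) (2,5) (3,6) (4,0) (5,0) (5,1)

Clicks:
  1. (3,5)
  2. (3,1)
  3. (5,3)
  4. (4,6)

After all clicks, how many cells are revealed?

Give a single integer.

Answer: 20

Derivation:
Click 1 (3,5) count=2: revealed 1 new [(3,5)] -> total=1
Click 2 (3,1) count=2: revealed 1 new [(3,1)] -> total=2
Click 3 (5,3) count=0: revealed 18 new [(3,2) (3,3) (3,4) (4,2) (4,3) (4,4) (4,5) (4,6) (5,2) (5,3) (5,4) (5,5) (5,6) (6,2) (6,3) (6,4) (6,5) (6,6)] -> total=20
Click 4 (4,6) count=1: revealed 0 new [(none)] -> total=20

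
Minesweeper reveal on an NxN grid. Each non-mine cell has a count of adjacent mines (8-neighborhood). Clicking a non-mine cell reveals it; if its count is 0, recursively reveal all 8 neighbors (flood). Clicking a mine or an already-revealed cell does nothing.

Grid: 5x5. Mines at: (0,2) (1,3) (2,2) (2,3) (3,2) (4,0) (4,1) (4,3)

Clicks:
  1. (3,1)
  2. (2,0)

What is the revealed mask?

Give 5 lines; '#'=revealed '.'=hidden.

Click 1 (3,1) count=4: revealed 1 new [(3,1)] -> total=1
Click 2 (2,0) count=0: revealed 7 new [(0,0) (0,1) (1,0) (1,1) (2,0) (2,1) (3,0)] -> total=8

Answer: ##...
##...
##...
##...
.....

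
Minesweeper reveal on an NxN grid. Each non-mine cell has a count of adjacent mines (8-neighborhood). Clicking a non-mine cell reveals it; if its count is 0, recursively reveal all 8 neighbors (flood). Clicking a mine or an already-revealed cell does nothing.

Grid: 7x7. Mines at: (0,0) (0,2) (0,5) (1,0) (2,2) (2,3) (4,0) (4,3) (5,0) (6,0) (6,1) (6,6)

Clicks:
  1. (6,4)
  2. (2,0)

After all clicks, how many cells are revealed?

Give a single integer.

Answer: 9

Derivation:
Click 1 (6,4) count=0: revealed 8 new [(5,2) (5,3) (5,4) (5,5) (6,2) (6,3) (6,4) (6,5)] -> total=8
Click 2 (2,0) count=1: revealed 1 new [(2,0)] -> total=9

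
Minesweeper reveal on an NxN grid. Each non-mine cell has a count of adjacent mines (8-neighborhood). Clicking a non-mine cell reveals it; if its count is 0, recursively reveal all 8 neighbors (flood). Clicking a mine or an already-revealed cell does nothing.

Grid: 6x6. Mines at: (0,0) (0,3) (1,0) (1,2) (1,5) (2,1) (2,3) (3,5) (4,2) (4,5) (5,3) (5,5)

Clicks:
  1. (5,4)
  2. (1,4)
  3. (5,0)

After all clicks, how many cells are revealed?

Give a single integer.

Answer: 8

Derivation:
Click 1 (5,4) count=3: revealed 1 new [(5,4)] -> total=1
Click 2 (1,4) count=3: revealed 1 new [(1,4)] -> total=2
Click 3 (5,0) count=0: revealed 6 new [(3,0) (3,1) (4,0) (4,1) (5,0) (5,1)] -> total=8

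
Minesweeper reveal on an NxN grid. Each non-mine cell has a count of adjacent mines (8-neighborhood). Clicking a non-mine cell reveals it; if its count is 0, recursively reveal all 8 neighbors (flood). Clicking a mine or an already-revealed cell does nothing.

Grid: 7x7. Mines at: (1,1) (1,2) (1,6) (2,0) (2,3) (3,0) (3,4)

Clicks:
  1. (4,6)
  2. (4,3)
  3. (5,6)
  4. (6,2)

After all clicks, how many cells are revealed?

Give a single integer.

Click 1 (4,6) count=0: revealed 28 new [(2,5) (2,6) (3,1) (3,2) (3,3) (3,5) (3,6) (4,0) (4,1) (4,2) (4,3) (4,4) (4,5) (4,6) (5,0) (5,1) (5,2) (5,3) (5,4) (5,5) (5,6) (6,0) (6,1) (6,2) (6,3) (6,4) (6,5) (6,6)] -> total=28
Click 2 (4,3) count=1: revealed 0 new [(none)] -> total=28
Click 3 (5,6) count=0: revealed 0 new [(none)] -> total=28
Click 4 (6,2) count=0: revealed 0 new [(none)] -> total=28

Answer: 28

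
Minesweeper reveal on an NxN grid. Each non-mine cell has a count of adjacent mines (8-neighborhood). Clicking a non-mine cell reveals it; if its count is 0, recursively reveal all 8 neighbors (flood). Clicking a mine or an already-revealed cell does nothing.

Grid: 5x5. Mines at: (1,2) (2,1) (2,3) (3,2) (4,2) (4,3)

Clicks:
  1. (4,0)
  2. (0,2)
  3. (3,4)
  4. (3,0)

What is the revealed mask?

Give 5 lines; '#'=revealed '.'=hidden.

Answer: ..#..
.....
.....
##..#
##...

Derivation:
Click 1 (4,0) count=0: revealed 4 new [(3,0) (3,1) (4,0) (4,1)] -> total=4
Click 2 (0,2) count=1: revealed 1 new [(0,2)] -> total=5
Click 3 (3,4) count=2: revealed 1 new [(3,4)] -> total=6
Click 4 (3,0) count=1: revealed 0 new [(none)] -> total=6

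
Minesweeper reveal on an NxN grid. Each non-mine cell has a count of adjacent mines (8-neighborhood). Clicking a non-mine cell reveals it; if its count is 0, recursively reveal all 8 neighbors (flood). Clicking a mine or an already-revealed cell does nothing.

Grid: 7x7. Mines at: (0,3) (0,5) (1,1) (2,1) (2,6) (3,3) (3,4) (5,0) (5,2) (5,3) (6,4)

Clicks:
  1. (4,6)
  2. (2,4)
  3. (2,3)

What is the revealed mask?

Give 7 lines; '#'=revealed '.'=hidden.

Answer: .......
.......
...##..
.....##
.....##
.....##
.....##

Derivation:
Click 1 (4,6) count=0: revealed 8 new [(3,5) (3,6) (4,5) (4,6) (5,5) (5,6) (6,5) (6,6)] -> total=8
Click 2 (2,4) count=2: revealed 1 new [(2,4)] -> total=9
Click 3 (2,3) count=2: revealed 1 new [(2,3)] -> total=10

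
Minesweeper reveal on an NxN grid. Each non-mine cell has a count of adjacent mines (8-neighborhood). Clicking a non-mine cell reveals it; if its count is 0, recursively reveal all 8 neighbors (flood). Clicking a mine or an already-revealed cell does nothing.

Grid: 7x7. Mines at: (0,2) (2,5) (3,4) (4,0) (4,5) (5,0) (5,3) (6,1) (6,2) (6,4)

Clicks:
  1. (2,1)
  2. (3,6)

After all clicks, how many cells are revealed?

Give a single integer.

Click 1 (2,1) count=0: revealed 17 new [(0,0) (0,1) (1,0) (1,1) (1,2) (1,3) (2,0) (2,1) (2,2) (2,3) (3,0) (3,1) (3,2) (3,3) (4,1) (4,2) (4,3)] -> total=17
Click 2 (3,6) count=2: revealed 1 new [(3,6)] -> total=18

Answer: 18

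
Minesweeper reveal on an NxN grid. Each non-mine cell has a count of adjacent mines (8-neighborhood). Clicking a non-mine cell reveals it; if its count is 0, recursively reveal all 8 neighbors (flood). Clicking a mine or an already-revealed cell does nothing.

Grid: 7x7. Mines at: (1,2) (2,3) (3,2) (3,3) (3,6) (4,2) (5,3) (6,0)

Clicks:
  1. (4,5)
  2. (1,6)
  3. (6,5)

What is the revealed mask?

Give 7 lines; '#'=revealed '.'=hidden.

Answer: ...####
...####
....###
.......
....###
....###
....###

Derivation:
Click 1 (4,5) count=1: revealed 1 new [(4,5)] -> total=1
Click 2 (1,6) count=0: revealed 11 new [(0,3) (0,4) (0,5) (0,6) (1,3) (1,4) (1,5) (1,6) (2,4) (2,5) (2,6)] -> total=12
Click 3 (6,5) count=0: revealed 8 new [(4,4) (4,6) (5,4) (5,5) (5,6) (6,4) (6,5) (6,6)] -> total=20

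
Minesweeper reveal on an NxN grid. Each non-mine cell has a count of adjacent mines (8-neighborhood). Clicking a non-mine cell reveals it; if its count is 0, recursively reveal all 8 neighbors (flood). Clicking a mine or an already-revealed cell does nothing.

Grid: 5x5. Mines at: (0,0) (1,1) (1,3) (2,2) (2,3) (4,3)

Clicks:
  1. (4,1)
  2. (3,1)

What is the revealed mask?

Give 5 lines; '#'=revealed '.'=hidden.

Click 1 (4,1) count=0: revealed 8 new [(2,0) (2,1) (3,0) (3,1) (3,2) (4,0) (4,1) (4,2)] -> total=8
Click 2 (3,1) count=1: revealed 0 new [(none)] -> total=8

Answer: .....
.....
##...
###..
###..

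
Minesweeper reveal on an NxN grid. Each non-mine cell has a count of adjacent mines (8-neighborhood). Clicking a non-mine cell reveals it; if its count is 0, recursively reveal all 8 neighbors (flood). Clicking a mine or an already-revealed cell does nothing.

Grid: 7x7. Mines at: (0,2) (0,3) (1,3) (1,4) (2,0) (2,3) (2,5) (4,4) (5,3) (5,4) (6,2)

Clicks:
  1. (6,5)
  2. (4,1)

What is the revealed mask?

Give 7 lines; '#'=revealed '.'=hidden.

Answer: .......
.......
.......
###....
###....
###....
##...#.

Derivation:
Click 1 (6,5) count=1: revealed 1 new [(6,5)] -> total=1
Click 2 (4,1) count=0: revealed 11 new [(3,0) (3,1) (3,2) (4,0) (4,1) (4,2) (5,0) (5,1) (5,2) (6,0) (6,1)] -> total=12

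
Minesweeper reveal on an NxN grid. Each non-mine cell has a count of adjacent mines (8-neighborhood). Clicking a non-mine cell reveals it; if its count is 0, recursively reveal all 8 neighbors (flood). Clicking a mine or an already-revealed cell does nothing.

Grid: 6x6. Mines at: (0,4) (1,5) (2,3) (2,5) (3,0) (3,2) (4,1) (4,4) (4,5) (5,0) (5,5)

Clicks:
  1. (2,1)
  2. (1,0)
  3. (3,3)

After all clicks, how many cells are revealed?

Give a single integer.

Click 1 (2,1) count=2: revealed 1 new [(2,1)] -> total=1
Click 2 (1,0) count=0: revealed 10 new [(0,0) (0,1) (0,2) (0,3) (1,0) (1,1) (1,2) (1,3) (2,0) (2,2)] -> total=11
Click 3 (3,3) count=3: revealed 1 new [(3,3)] -> total=12

Answer: 12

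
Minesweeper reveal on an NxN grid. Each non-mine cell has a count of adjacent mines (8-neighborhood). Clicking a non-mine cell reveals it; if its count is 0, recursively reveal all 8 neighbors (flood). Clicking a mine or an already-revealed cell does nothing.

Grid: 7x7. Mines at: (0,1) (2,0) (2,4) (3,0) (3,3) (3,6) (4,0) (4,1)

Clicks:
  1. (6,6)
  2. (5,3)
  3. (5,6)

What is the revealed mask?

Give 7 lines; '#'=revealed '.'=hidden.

Click 1 (6,6) count=0: revealed 19 new [(4,2) (4,3) (4,4) (4,5) (4,6) (5,0) (5,1) (5,2) (5,3) (5,4) (5,5) (5,6) (6,0) (6,1) (6,2) (6,3) (6,4) (6,5) (6,6)] -> total=19
Click 2 (5,3) count=0: revealed 0 new [(none)] -> total=19
Click 3 (5,6) count=0: revealed 0 new [(none)] -> total=19

Answer: .......
.......
.......
.......
..#####
#######
#######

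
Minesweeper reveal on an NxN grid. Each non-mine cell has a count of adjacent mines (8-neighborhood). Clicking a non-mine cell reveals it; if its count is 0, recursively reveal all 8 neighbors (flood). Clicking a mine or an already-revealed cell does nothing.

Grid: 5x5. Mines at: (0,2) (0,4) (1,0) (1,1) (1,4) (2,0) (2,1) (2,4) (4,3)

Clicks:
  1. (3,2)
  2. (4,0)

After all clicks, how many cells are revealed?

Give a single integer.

Click 1 (3,2) count=2: revealed 1 new [(3,2)] -> total=1
Click 2 (4,0) count=0: revealed 5 new [(3,0) (3,1) (4,0) (4,1) (4,2)] -> total=6

Answer: 6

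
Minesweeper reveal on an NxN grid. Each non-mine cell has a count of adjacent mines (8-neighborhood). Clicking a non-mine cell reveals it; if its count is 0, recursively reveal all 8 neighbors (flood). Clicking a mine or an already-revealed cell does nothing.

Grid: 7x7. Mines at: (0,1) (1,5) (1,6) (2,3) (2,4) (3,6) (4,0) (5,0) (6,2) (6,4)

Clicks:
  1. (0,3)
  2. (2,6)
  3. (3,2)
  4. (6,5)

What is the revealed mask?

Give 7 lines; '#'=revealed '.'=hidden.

Click 1 (0,3) count=0: revealed 6 new [(0,2) (0,3) (0,4) (1,2) (1,3) (1,4)] -> total=6
Click 2 (2,6) count=3: revealed 1 new [(2,6)] -> total=7
Click 3 (3,2) count=1: revealed 1 new [(3,2)] -> total=8
Click 4 (6,5) count=1: revealed 1 new [(6,5)] -> total=9

Answer: ..###..
..###..
......#
..#....
.......
.......
.....#.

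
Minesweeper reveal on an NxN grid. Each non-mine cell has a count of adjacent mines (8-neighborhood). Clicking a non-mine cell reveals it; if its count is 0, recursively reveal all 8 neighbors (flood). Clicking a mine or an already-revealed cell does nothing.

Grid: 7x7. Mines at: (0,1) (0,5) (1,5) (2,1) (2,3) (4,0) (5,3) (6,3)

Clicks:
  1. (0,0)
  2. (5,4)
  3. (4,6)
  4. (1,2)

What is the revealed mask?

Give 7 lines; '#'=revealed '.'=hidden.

Click 1 (0,0) count=1: revealed 1 new [(0,0)] -> total=1
Click 2 (5,4) count=2: revealed 1 new [(5,4)] -> total=2
Click 3 (4,6) count=0: revealed 14 new [(2,4) (2,5) (2,6) (3,4) (3,5) (3,6) (4,4) (4,5) (4,6) (5,5) (5,6) (6,4) (6,5) (6,6)] -> total=16
Click 4 (1,2) count=3: revealed 1 new [(1,2)] -> total=17

Answer: #......
..#....
....###
....###
....###
....###
....###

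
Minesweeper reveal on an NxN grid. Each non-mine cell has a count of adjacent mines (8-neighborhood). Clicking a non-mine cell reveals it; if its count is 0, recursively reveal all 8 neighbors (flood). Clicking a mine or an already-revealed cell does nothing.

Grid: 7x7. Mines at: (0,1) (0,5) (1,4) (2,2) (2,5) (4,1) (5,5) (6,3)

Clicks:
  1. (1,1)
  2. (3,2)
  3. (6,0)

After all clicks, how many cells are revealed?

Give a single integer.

Answer: 8

Derivation:
Click 1 (1,1) count=2: revealed 1 new [(1,1)] -> total=1
Click 2 (3,2) count=2: revealed 1 new [(3,2)] -> total=2
Click 3 (6,0) count=0: revealed 6 new [(5,0) (5,1) (5,2) (6,0) (6,1) (6,2)] -> total=8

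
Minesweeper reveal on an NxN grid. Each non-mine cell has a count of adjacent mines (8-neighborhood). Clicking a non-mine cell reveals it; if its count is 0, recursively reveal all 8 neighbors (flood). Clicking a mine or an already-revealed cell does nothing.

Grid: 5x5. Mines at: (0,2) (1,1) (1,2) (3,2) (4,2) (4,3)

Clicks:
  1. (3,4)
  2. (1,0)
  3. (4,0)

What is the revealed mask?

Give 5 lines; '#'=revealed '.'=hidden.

Click 1 (3,4) count=1: revealed 1 new [(3,4)] -> total=1
Click 2 (1,0) count=1: revealed 1 new [(1,0)] -> total=2
Click 3 (4,0) count=0: revealed 6 new [(2,0) (2,1) (3,0) (3,1) (4,0) (4,1)] -> total=8

Answer: .....
#....
##...
##..#
##...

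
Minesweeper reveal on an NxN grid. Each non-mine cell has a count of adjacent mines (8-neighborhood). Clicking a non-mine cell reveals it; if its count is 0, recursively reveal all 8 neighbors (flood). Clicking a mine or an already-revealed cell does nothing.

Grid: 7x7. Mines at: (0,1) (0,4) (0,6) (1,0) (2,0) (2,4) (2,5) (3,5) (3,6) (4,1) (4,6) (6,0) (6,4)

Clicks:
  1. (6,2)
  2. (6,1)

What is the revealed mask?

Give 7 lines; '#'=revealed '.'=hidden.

Click 1 (6,2) count=0: revealed 6 new [(5,1) (5,2) (5,3) (6,1) (6,2) (6,3)] -> total=6
Click 2 (6,1) count=1: revealed 0 new [(none)] -> total=6

Answer: .......
.......
.......
.......
.......
.###...
.###...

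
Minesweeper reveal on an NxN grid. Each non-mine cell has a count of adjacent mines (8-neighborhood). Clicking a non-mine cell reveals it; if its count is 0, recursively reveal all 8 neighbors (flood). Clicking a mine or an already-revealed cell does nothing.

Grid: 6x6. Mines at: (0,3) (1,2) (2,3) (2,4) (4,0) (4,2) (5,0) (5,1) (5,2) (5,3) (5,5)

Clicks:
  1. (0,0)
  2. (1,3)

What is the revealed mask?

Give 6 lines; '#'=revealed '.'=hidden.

Answer: ##....
##.#..
##....
##....
......
......

Derivation:
Click 1 (0,0) count=0: revealed 8 new [(0,0) (0,1) (1,0) (1,1) (2,0) (2,1) (3,0) (3,1)] -> total=8
Click 2 (1,3) count=4: revealed 1 new [(1,3)] -> total=9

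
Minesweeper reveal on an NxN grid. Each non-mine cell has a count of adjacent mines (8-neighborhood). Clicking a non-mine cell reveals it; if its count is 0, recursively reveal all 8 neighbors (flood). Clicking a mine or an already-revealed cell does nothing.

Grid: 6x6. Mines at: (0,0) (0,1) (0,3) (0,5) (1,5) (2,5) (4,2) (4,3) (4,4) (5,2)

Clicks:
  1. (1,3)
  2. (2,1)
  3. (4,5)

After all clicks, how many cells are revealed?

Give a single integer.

Answer: 20

Derivation:
Click 1 (1,3) count=1: revealed 1 new [(1,3)] -> total=1
Click 2 (2,1) count=0: revealed 18 new [(1,0) (1,1) (1,2) (1,4) (2,0) (2,1) (2,2) (2,3) (2,4) (3,0) (3,1) (3,2) (3,3) (3,4) (4,0) (4,1) (5,0) (5,1)] -> total=19
Click 3 (4,5) count=1: revealed 1 new [(4,5)] -> total=20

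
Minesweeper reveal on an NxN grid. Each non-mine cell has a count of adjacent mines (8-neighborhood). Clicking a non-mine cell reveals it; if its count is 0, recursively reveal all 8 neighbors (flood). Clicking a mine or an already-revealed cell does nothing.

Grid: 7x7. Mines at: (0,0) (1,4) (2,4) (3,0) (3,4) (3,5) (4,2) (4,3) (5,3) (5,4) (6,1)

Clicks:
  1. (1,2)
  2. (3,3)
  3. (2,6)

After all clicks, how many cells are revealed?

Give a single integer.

Answer: 13

Derivation:
Click 1 (1,2) count=0: revealed 12 new [(0,1) (0,2) (0,3) (1,1) (1,2) (1,3) (2,1) (2,2) (2,3) (3,1) (3,2) (3,3)] -> total=12
Click 2 (3,3) count=4: revealed 0 new [(none)] -> total=12
Click 3 (2,6) count=1: revealed 1 new [(2,6)] -> total=13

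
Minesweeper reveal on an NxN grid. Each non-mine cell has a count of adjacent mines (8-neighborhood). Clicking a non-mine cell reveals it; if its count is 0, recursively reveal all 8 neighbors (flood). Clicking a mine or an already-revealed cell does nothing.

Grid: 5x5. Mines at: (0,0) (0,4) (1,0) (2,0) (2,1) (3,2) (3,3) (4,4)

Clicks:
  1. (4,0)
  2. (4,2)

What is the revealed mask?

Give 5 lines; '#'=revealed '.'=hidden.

Answer: .....
.....
.....
##...
###..

Derivation:
Click 1 (4,0) count=0: revealed 4 new [(3,0) (3,1) (4,0) (4,1)] -> total=4
Click 2 (4,2) count=2: revealed 1 new [(4,2)] -> total=5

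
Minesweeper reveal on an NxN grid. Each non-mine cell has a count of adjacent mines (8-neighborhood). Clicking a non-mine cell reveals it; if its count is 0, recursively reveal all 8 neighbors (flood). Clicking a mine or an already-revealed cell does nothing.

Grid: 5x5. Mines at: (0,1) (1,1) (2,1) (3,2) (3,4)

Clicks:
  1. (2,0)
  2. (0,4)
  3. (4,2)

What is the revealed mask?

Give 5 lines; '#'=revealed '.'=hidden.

Answer: ..###
..###
#.###
.....
..#..

Derivation:
Click 1 (2,0) count=2: revealed 1 new [(2,0)] -> total=1
Click 2 (0,4) count=0: revealed 9 new [(0,2) (0,3) (0,4) (1,2) (1,3) (1,4) (2,2) (2,3) (2,4)] -> total=10
Click 3 (4,2) count=1: revealed 1 new [(4,2)] -> total=11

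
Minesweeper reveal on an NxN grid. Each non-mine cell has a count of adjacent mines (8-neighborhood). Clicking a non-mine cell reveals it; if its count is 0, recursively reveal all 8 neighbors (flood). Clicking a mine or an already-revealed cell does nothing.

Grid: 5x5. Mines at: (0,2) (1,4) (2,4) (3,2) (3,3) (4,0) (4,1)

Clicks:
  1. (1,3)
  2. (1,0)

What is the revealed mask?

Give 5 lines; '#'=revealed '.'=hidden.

Click 1 (1,3) count=3: revealed 1 new [(1,3)] -> total=1
Click 2 (1,0) count=0: revealed 8 new [(0,0) (0,1) (1,0) (1,1) (2,0) (2,1) (3,0) (3,1)] -> total=9

Answer: ##...
##.#.
##...
##...
.....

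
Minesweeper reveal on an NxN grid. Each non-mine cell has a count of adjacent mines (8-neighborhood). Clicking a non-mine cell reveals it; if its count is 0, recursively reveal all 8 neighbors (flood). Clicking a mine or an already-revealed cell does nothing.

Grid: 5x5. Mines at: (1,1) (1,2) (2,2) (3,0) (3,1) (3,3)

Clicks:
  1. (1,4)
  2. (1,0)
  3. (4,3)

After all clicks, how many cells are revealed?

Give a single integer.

Answer: 8

Derivation:
Click 1 (1,4) count=0: revealed 6 new [(0,3) (0,4) (1,3) (1,4) (2,3) (2,4)] -> total=6
Click 2 (1,0) count=1: revealed 1 new [(1,0)] -> total=7
Click 3 (4,3) count=1: revealed 1 new [(4,3)] -> total=8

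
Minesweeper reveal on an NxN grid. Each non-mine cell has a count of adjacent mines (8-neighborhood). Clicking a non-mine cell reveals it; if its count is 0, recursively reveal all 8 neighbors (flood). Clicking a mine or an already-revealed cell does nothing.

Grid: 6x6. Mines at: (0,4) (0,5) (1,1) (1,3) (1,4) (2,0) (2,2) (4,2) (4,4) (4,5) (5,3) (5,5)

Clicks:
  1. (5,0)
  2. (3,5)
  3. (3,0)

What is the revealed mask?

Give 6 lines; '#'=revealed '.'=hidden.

Click 1 (5,0) count=0: revealed 6 new [(3,0) (3,1) (4,0) (4,1) (5,0) (5,1)] -> total=6
Click 2 (3,5) count=2: revealed 1 new [(3,5)] -> total=7
Click 3 (3,0) count=1: revealed 0 new [(none)] -> total=7

Answer: ......
......
......
##...#
##....
##....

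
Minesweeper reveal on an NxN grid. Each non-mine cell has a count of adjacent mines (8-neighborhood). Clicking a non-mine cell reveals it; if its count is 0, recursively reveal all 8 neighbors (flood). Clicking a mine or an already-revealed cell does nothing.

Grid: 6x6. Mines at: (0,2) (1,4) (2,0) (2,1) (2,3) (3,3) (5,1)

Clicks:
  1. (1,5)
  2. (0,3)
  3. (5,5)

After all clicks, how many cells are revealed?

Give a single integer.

Click 1 (1,5) count=1: revealed 1 new [(1,5)] -> total=1
Click 2 (0,3) count=2: revealed 1 new [(0,3)] -> total=2
Click 3 (5,5) count=0: revealed 12 new [(2,4) (2,5) (3,4) (3,5) (4,2) (4,3) (4,4) (4,5) (5,2) (5,3) (5,4) (5,5)] -> total=14

Answer: 14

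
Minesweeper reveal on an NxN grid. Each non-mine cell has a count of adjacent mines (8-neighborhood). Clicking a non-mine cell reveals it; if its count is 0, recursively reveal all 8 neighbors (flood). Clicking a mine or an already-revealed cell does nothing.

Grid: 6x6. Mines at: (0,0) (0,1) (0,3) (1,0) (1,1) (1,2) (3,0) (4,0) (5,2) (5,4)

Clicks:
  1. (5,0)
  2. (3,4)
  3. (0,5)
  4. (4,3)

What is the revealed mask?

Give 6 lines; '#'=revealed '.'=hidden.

Answer: ....##
...###
.#####
.#####
.#####
#.....

Derivation:
Click 1 (5,0) count=1: revealed 1 new [(5,0)] -> total=1
Click 2 (3,4) count=0: revealed 20 new [(0,4) (0,5) (1,3) (1,4) (1,5) (2,1) (2,2) (2,3) (2,4) (2,5) (3,1) (3,2) (3,3) (3,4) (3,5) (4,1) (4,2) (4,3) (4,4) (4,5)] -> total=21
Click 3 (0,5) count=0: revealed 0 new [(none)] -> total=21
Click 4 (4,3) count=2: revealed 0 new [(none)] -> total=21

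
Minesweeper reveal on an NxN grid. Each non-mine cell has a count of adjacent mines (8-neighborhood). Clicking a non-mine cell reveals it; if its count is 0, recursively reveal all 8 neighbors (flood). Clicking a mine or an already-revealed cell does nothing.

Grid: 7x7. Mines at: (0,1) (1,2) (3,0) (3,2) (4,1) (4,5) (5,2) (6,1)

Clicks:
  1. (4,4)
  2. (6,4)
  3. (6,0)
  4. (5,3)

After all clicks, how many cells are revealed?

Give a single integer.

Answer: 10

Derivation:
Click 1 (4,4) count=1: revealed 1 new [(4,4)] -> total=1
Click 2 (6,4) count=0: revealed 8 new [(5,3) (5,4) (5,5) (5,6) (6,3) (6,4) (6,5) (6,6)] -> total=9
Click 3 (6,0) count=1: revealed 1 new [(6,0)] -> total=10
Click 4 (5,3) count=1: revealed 0 new [(none)] -> total=10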